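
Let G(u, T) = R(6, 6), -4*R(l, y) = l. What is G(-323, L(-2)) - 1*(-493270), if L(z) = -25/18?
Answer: 986537/2 ≈ 4.9327e+5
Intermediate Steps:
R(l, y) = -l/4
L(z) = -25/18 (L(z) = -25*1/18 = -25/18)
G(u, T) = -3/2 (G(u, T) = -¼*6 = -3/2)
G(-323, L(-2)) - 1*(-493270) = -3/2 - 1*(-493270) = -3/2 + 493270 = 986537/2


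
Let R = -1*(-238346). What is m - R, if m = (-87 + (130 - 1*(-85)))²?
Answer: -221962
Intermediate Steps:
R = 238346
m = 16384 (m = (-87 + (130 + 85))² = (-87 + 215)² = 128² = 16384)
m - R = 16384 - 1*238346 = 16384 - 238346 = -221962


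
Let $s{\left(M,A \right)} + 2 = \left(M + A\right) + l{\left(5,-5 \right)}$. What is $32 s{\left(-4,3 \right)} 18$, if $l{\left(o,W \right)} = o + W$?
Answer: $-1728$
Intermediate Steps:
$l{\left(o,W \right)} = W + o$
$s{\left(M,A \right)} = -2 + A + M$ ($s{\left(M,A \right)} = -2 + \left(\left(M + A\right) + \left(-5 + 5\right)\right) = -2 + \left(\left(A + M\right) + 0\right) = -2 + \left(A + M\right) = -2 + A + M$)
$32 s{\left(-4,3 \right)} 18 = 32 \left(-2 + 3 - 4\right) 18 = 32 \left(-3\right) 18 = \left(-96\right) 18 = -1728$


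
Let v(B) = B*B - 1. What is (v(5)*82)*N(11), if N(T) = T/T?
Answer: 1968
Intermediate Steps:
N(T) = 1
v(B) = -1 + B**2 (v(B) = B**2 - 1 = -1 + B**2)
(v(5)*82)*N(11) = ((-1 + 5**2)*82)*1 = ((-1 + 25)*82)*1 = (24*82)*1 = 1968*1 = 1968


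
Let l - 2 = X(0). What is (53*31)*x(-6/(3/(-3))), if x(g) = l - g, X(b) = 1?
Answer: -4929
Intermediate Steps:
l = 3 (l = 2 + 1 = 3)
x(g) = 3 - g
(53*31)*x(-6/(3/(-3))) = (53*31)*(3 - (-6)/(3/(-3))) = 1643*(3 - (-6)/(3*(-⅓))) = 1643*(3 - (-6)/(-1)) = 1643*(3 - (-6)*(-1)) = 1643*(3 - 1*6) = 1643*(3 - 6) = 1643*(-3) = -4929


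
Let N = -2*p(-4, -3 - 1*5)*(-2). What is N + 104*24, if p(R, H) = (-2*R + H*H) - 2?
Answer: 2776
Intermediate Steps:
p(R, H) = -2 + H**2 - 2*R (p(R, H) = (-2*R + H**2) - 2 = (H**2 - 2*R) - 2 = -2 + H**2 - 2*R)
N = 280 (N = -2*(-2 + (-3 - 1*5)**2 - 2*(-4))*(-2) = -2*(-2 + (-3 - 5)**2 + 8)*(-2) = -2*(-2 + (-8)**2 + 8)*(-2) = -2*(-2 + 64 + 8)*(-2) = -2*70*(-2) = -140*(-2) = 280)
N + 104*24 = 280 + 104*24 = 280 + 2496 = 2776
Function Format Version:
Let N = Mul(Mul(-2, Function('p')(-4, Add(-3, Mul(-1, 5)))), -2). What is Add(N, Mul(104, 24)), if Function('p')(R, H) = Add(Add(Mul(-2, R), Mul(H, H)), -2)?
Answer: 2776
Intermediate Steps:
Function('p')(R, H) = Add(-2, Pow(H, 2), Mul(-2, R)) (Function('p')(R, H) = Add(Add(Mul(-2, R), Pow(H, 2)), -2) = Add(Add(Pow(H, 2), Mul(-2, R)), -2) = Add(-2, Pow(H, 2), Mul(-2, R)))
N = 280 (N = Mul(Mul(-2, Add(-2, Pow(Add(-3, Mul(-1, 5)), 2), Mul(-2, -4))), -2) = Mul(Mul(-2, Add(-2, Pow(Add(-3, -5), 2), 8)), -2) = Mul(Mul(-2, Add(-2, Pow(-8, 2), 8)), -2) = Mul(Mul(-2, Add(-2, 64, 8)), -2) = Mul(Mul(-2, 70), -2) = Mul(-140, -2) = 280)
Add(N, Mul(104, 24)) = Add(280, Mul(104, 24)) = Add(280, 2496) = 2776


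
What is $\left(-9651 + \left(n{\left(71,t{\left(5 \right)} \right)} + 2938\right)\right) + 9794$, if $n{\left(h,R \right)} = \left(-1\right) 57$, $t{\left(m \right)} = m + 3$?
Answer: $3024$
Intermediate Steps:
$t{\left(m \right)} = 3 + m$
$n{\left(h,R \right)} = -57$
$\left(-9651 + \left(n{\left(71,t{\left(5 \right)} \right)} + 2938\right)\right) + 9794 = \left(-9651 + \left(-57 + 2938\right)\right) + 9794 = \left(-9651 + 2881\right) + 9794 = -6770 + 9794 = 3024$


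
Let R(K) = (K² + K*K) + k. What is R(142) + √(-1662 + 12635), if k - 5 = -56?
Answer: 40277 + √10973 ≈ 40382.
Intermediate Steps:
k = -51 (k = 5 - 56 = -51)
R(K) = -51 + 2*K² (R(K) = (K² + K*K) - 51 = (K² + K²) - 51 = 2*K² - 51 = -51 + 2*K²)
R(142) + √(-1662 + 12635) = (-51 + 2*142²) + √(-1662 + 12635) = (-51 + 2*20164) + √10973 = (-51 + 40328) + √10973 = 40277 + √10973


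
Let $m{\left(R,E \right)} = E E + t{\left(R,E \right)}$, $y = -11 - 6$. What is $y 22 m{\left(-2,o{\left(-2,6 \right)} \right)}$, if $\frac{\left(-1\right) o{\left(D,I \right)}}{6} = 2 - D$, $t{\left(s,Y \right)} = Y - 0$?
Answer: $-206448$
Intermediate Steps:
$t{\left(s,Y \right)} = Y$ ($t{\left(s,Y \right)} = Y + 0 = Y$)
$o{\left(D,I \right)} = -12 + 6 D$ ($o{\left(D,I \right)} = - 6 \left(2 - D\right) = -12 + 6 D$)
$y = -17$ ($y = -11 - 6 = -17$)
$m{\left(R,E \right)} = E + E^{2}$ ($m{\left(R,E \right)} = E E + E = E^{2} + E = E + E^{2}$)
$y 22 m{\left(-2,o{\left(-2,6 \right)} \right)} = \left(-17\right) 22 \left(-12 + 6 \left(-2\right)\right) \left(1 + \left(-12 + 6 \left(-2\right)\right)\right) = - 374 \left(-12 - 12\right) \left(1 - 24\right) = - 374 \left(- 24 \left(1 - 24\right)\right) = - 374 \left(\left(-24\right) \left(-23\right)\right) = \left(-374\right) 552 = -206448$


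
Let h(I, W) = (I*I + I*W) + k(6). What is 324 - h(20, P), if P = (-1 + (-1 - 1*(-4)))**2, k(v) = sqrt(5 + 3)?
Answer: -156 - 2*sqrt(2) ≈ -158.83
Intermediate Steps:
k(v) = 2*sqrt(2) (k(v) = sqrt(8) = 2*sqrt(2))
P = 4 (P = (-1 + (-1 + 4))**2 = (-1 + 3)**2 = 2**2 = 4)
h(I, W) = I**2 + 2*sqrt(2) + I*W (h(I, W) = (I*I + I*W) + 2*sqrt(2) = (I**2 + I*W) + 2*sqrt(2) = I**2 + 2*sqrt(2) + I*W)
324 - h(20, P) = 324 - (20**2 + 2*sqrt(2) + 20*4) = 324 - (400 + 2*sqrt(2) + 80) = 324 - (480 + 2*sqrt(2)) = 324 + (-480 - 2*sqrt(2)) = -156 - 2*sqrt(2)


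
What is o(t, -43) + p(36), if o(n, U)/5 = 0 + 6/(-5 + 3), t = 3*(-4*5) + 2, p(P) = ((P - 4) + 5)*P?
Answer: 1317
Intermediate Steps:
p(P) = P*(1 + P) (p(P) = ((-4 + P) + 5)*P = (1 + P)*P = P*(1 + P))
t = -58 (t = 3*(-20) + 2 = -60 + 2 = -58)
o(n, U) = -15 (o(n, U) = 5*(0 + 6/(-5 + 3)) = 5*(0 + 6/(-2)) = 5*(0 - 1/2*6) = 5*(0 - 3) = 5*(-3) = -15)
o(t, -43) + p(36) = -15 + 36*(1 + 36) = -15 + 36*37 = -15 + 1332 = 1317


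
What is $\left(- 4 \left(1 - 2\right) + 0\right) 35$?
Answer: $140$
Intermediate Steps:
$\left(- 4 \left(1 - 2\right) + 0\right) 35 = \left(\left(-4\right) \left(-1\right) + 0\right) 35 = \left(4 + 0\right) 35 = 4 \cdot 35 = 140$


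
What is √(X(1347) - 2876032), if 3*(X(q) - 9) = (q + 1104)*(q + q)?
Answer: 5*I*√27001 ≈ 821.6*I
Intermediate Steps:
X(q) = 9 + 2*q*(1104 + q)/3 (X(q) = 9 + ((q + 1104)*(q + q))/3 = 9 + ((1104 + q)*(2*q))/3 = 9 + (2*q*(1104 + q))/3 = 9 + 2*q*(1104 + q)/3)
√(X(1347) - 2876032) = √((9 + 736*1347 + (⅔)*1347²) - 2876032) = √((9 + 991392 + (⅔)*1814409) - 2876032) = √((9 + 991392 + 1209606) - 2876032) = √(2201007 - 2876032) = √(-675025) = 5*I*√27001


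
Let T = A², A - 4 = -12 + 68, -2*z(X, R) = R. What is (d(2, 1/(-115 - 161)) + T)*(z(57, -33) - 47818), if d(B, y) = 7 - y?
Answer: -95175941399/552 ≈ -1.7242e+8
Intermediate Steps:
z(X, R) = -R/2
A = 60 (A = 4 + (-12 + 68) = 4 + 56 = 60)
T = 3600 (T = 60² = 3600)
(d(2, 1/(-115 - 161)) + T)*(z(57, -33) - 47818) = ((7 - 1/(-115 - 161)) + 3600)*(-½*(-33) - 47818) = ((7 - 1/(-276)) + 3600)*(33/2 - 47818) = ((7 - 1*(-1/276)) + 3600)*(-95603/2) = ((7 + 1/276) + 3600)*(-95603/2) = (1933/276 + 3600)*(-95603/2) = (995533/276)*(-95603/2) = -95175941399/552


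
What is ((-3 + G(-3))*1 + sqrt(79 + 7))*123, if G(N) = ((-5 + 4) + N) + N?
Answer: -1230 + 123*sqrt(86) ≈ -89.345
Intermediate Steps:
G(N) = -1 + 2*N (G(N) = (-1 + N) + N = -1 + 2*N)
((-3 + G(-3))*1 + sqrt(79 + 7))*123 = ((-3 + (-1 + 2*(-3)))*1 + sqrt(79 + 7))*123 = ((-3 + (-1 - 6))*1 + sqrt(86))*123 = ((-3 - 7)*1 + sqrt(86))*123 = (-10*1 + sqrt(86))*123 = (-10 + sqrt(86))*123 = -1230 + 123*sqrt(86)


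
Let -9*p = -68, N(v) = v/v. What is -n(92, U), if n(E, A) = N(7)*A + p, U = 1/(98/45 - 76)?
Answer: -225491/29898 ≈ -7.5420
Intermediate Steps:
N(v) = 1
p = 68/9 (p = -⅑*(-68) = 68/9 ≈ 7.5556)
U = -45/3322 (U = 1/(98*(1/45) - 76) = 1/(98/45 - 76) = 1/(-3322/45) = -45/3322 ≈ -0.013546)
n(E, A) = 68/9 + A (n(E, A) = 1*A + 68/9 = A + 68/9 = 68/9 + A)
-n(92, U) = -(68/9 - 45/3322) = -1*225491/29898 = -225491/29898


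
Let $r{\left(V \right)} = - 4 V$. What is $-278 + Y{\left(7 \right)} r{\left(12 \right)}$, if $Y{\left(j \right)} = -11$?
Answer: $250$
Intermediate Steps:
$-278 + Y{\left(7 \right)} r{\left(12 \right)} = -278 - 11 \left(\left(-4\right) 12\right) = -278 - -528 = -278 + 528 = 250$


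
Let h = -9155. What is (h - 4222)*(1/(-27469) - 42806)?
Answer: 1209937317435/2113 ≈ 5.7262e+8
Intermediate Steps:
(h - 4222)*(1/(-27469) - 42806) = (-9155 - 4222)*(1/(-27469) - 42806) = -13377*(-1/27469 - 42806) = -13377*(-1175838015/27469) = 1209937317435/2113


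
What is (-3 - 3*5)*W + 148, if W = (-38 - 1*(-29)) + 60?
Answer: -770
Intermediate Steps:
W = 51 (W = (-38 + 29) + 60 = -9 + 60 = 51)
(-3 - 3*5)*W + 148 = (-3 - 3*5)*51 + 148 = (-3 - 15)*51 + 148 = -18*51 + 148 = -918 + 148 = -770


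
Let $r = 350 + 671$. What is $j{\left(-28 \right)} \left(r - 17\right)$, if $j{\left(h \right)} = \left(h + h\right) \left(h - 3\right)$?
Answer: $1742944$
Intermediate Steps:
$j{\left(h \right)} = 2 h \left(-3 + h\right)$
$r = 1021$
$j{\left(-28 \right)} \left(r - 17\right) = 2 \left(-28\right) \left(-3 - 28\right) \left(1021 - 17\right) = 2 \left(-28\right) \left(-31\right) 1004 = 1736 \cdot 1004 = 1742944$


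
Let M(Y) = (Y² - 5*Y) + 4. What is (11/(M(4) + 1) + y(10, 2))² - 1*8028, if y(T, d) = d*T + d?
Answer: -6939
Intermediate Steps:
M(Y) = 4 + Y² - 5*Y
y(T, d) = d + T*d (y(T, d) = T*d + d = d + T*d)
(11/(M(4) + 1) + y(10, 2))² - 1*8028 = (11/((4 + 4² - 5*4) + 1) + 2*(1 + 10))² - 1*8028 = (11/((4 + 16 - 20) + 1) + 2*11)² - 8028 = (11/(0 + 1) + 22)² - 8028 = (11/1 + 22)² - 8028 = (11*1 + 22)² - 8028 = (11 + 22)² - 8028 = 33² - 8028 = 1089 - 8028 = -6939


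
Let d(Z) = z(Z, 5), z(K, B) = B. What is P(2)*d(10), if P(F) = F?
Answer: 10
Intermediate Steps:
d(Z) = 5
P(2)*d(10) = 2*5 = 10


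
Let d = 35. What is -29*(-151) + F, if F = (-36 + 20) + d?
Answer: 4398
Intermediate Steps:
F = 19 (F = (-36 + 20) + 35 = -16 + 35 = 19)
-29*(-151) + F = -29*(-151) + 19 = 4379 + 19 = 4398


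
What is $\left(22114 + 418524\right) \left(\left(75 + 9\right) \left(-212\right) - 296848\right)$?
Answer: $-138649390528$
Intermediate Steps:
$\left(22114 + 418524\right) \left(\left(75 + 9\right) \left(-212\right) - 296848\right) = 440638 \left(84 \left(-212\right) - 296848\right) = 440638 \left(-17808 - 296848\right) = 440638 \left(-314656\right) = -138649390528$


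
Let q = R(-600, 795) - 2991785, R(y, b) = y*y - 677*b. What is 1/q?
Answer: -1/3170000 ≈ -3.1546e-7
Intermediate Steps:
R(y, b) = y² - 677*b
q = -3170000 (q = ((-600)² - 677*795) - 2991785 = (360000 - 538215) - 2991785 = -178215 - 2991785 = -3170000)
1/q = 1/(-3170000) = -1/3170000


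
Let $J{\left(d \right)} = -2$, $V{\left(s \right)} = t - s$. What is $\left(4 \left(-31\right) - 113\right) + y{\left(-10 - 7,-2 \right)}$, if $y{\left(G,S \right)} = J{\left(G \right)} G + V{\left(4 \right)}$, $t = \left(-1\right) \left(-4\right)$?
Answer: $-203$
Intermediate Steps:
$t = 4$
$V{\left(s \right)} = 4 - s$
$y{\left(G,S \right)} = - 2 G$ ($y{\left(G,S \right)} = - 2 G + \left(4 - 4\right) = - 2 G + 0 = - 2 G$)
$\left(4 \left(-31\right) - 113\right) + y{\left(-10 - 7,-2 \right)} = \left(4 \left(-31\right) - 113\right) - 2 \left(-10 - 7\right) = \left(-124 - 113\right) - -34 = -237 + 34 = -203$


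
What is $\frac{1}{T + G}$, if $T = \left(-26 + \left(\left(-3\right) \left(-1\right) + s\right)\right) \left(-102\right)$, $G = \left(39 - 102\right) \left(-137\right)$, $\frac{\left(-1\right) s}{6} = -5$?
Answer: $\frac{1}{7917} \approx 0.00012631$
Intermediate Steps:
$s = 30$ ($s = \left(-6\right) \left(-5\right) = 30$)
$G = 8631$ ($G = \left(-63\right) \left(-137\right) = 8631$)
$T = -714$ ($T = \left(-26 + \left(\left(-3\right) \left(-1\right) + 30\right)\right) \left(-102\right) = \left(-26 + \left(3 + 30\right)\right) \left(-102\right) = \left(-26 + 33\right) \left(-102\right) = 7 \left(-102\right) = -714$)
$\frac{1}{T + G} = \frac{1}{-714 + 8631} = \frac{1}{7917}$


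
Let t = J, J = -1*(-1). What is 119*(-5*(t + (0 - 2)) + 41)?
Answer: 5474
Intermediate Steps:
J = 1
t = 1
119*(-5*(t + (0 - 2)) + 41) = 119*(-5*(1 + (0 - 2)) + 41) = 119*(-5*(1 - 2) + 41) = 119*(-5*(-1) + 41) = 119*(5 + 41) = 119*46 = 5474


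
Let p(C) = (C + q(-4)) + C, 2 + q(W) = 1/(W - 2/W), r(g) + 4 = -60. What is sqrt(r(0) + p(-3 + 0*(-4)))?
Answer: I*sqrt(3542)/7 ≈ 8.5021*I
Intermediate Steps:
r(g) = -64 (r(g) = -4 - 60 = -64)
q(W) = -2 + 1/(W - 2/W)
p(C) = -16/7 + 2*C (p(C) = (C + (4 - 4 - 2*(-4)**2)/(-2 + (-4)**2)) + C = (C + (4 - 4 - 2*16)/(-2 + 16)) + C = (C + (4 - 4 - 32)/14) + C = (C + (1/14)*(-32)) + C = (C - 16/7) + C = (-16/7 + C) + C = -16/7 + 2*C)
sqrt(r(0) + p(-3 + 0*(-4))) = sqrt(-64 + (-16/7 + 2*(-3 + 0*(-4)))) = sqrt(-64 + (-16/7 + 2*(-3 + 0))) = sqrt(-64 + (-16/7 + 2*(-3))) = sqrt(-64 + (-16/7 - 6)) = sqrt(-64 - 58/7) = sqrt(-506/7) = I*sqrt(3542)/7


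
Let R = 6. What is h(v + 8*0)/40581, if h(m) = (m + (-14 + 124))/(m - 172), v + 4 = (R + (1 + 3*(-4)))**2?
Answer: -131/6127731 ≈ -2.1378e-5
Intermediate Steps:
v = 21 (v = -4 + (6 + (1 + 3*(-4)))**2 = -4 + (6 + (1 - 12))**2 = -4 + (6 - 11)**2 = -4 + (-5)**2 = -4 + 25 = 21)
h(m) = (110 + m)/(-172 + m) (h(m) = (m + 110)/(-172 + m) = (110 + m)/(-172 + m))
h(v + 8*0)/40581 = ((110 + (21 + 8*0))/(-172 + (21 + 8*0)))/40581 = ((110 + (21 + 0))/(-172 + (21 + 0)))*(1/40581) = ((110 + 21)/(-172 + 21))*(1/40581) = (131/(-151))*(1/40581) = -1/151*131*(1/40581) = -131/151*1/40581 = -131/6127731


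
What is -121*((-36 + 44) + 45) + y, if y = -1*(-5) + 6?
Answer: -6402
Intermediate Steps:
y = 11 (y = 5 + 6 = 11)
-121*((-36 + 44) + 45) + y = -121*((-36 + 44) + 45) + 11 = -121*(8 + 45) + 11 = -121*53 + 11 = -6413 + 11 = -6402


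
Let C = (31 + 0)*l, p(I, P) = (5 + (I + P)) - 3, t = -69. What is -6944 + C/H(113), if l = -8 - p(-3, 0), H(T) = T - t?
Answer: -180575/26 ≈ -6945.2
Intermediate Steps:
H(T) = 69 + T (H(T) = T - 1*(-69) = T + 69 = 69 + T)
p(I, P) = 2 + I + P (p(I, P) = (5 + I + P) - 3 = 2 + I + P)
l = -7 (l = -8 - (2 - 3 + 0) = -8 - 1*(-1) = -8 + 1 = -7)
C = -217 (C = (31 + 0)*(-7) = 31*(-7) = -217)
-6944 + C/H(113) = -6944 - 217/(69 + 113) = -6944 - 217/182 = -6944 - 217*1/182 = -6944 - 31/26 = -180575/26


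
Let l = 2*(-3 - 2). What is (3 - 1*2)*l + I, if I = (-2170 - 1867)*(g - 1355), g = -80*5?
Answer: 7084925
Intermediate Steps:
l = -10 (l = 2*(-5) = -10)
g = -400
I = 7084935 (I = (-2170 - 1867)*(-400 - 1355) = -4037*(-1755) = 7084935)
(3 - 1*2)*l + I = (3 - 1*2)*(-10) + 7084935 = (3 - 2)*(-10) + 7084935 = 1*(-10) + 7084935 = -10 + 7084935 = 7084925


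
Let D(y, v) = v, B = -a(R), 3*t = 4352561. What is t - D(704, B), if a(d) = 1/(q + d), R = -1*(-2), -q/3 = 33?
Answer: 422198414/291 ≈ 1.4509e+6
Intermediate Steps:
t = 4352561/3 (t = (⅓)*4352561 = 4352561/3 ≈ 1.4509e+6)
q = -99 (q = -3*33 = -99)
R = 2
a(d) = 1/(-99 + d)
B = 1/97 (B = -1/(-99 + 2) = -1/(-97) = -1*(-1/97) = 1/97 ≈ 0.010309)
t - D(704, B) = 4352561/3 - 1*1/97 = 4352561/3 - 1/97 = 422198414/291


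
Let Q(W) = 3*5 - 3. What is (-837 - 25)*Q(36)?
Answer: -10344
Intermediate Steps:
Q(W) = 12 (Q(W) = 15 - 3 = 12)
(-837 - 25)*Q(36) = (-837 - 25)*12 = -862*12 = -10344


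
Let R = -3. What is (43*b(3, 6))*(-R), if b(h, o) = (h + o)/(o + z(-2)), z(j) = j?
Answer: 1161/4 ≈ 290.25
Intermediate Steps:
b(h, o) = (h + o)/(-2 + o) (b(h, o) = (h + o)/(o - 2) = (h + o)/(-2 + o))
(43*b(3, 6))*(-R) = (43*((3 + 6)/(-2 + 6)))*(-1*(-3)) = (43*(9/4))*3 = (387/4)*3 = 1161/4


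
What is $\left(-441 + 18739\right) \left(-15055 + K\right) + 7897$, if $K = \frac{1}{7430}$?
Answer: $- \frac{1023365442346}{3715} \approx -2.7547 \cdot 10^{8}$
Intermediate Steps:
$K = \frac{1}{7430} \approx 0.00013459$
$\left(-441 + 18739\right) \left(-15055 + K\right) + 7897 = \left(-441 + 18739\right) \left(-15055 + \frac{1}{7430}\right) + 7897 = 18298 \left(- \frac{111858649}{7430}\right) + 7897 = - \frac{1023394779701}{3715} + 7897 = - \frac{1023365442346}{3715}$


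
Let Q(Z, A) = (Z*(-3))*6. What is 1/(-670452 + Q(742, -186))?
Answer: -1/683808 ≈ -1.4624e-6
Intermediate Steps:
Q(Z, A) = -18*Z (Q(Z, A) = -3*Z*6 = -18*Z)
1/(-670452 + Q(742, -186)) = 1/(-670452 - 18*742) = 1/(-670452 - 13356) = 1/(-683808) = -1/683808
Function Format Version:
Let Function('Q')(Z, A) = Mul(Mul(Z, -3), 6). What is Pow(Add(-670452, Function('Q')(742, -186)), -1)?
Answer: Rational(-1, 683808) ≈ -1.4624e-6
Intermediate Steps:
Function('Q')(Z, A) = Mul(-18, Z) (Function('Q')(Z, A) = Mul(Mul(-3, Z), 6) = Mul(-18, Z))
Pow(Add(-670452, Function('Q')(742, -186)), -1) = Pow(Add(-670452, Mul(-18, 742)), -1) = Pow(Add(-670452, -13356), -1) = Pow(-683808, -1) = Rational(-1, 683808)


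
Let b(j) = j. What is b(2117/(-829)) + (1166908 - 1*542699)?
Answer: 517467144/829 ≈ 6.2421e+5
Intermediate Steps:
b(2117/(-829)) + (1166908 - 1*542699) = 2117/(-829) + (1166908 - 1*542699) = 2117*(-1/829) + (1166908 - 542699) = -2117/829 + 624209 = 517467144/829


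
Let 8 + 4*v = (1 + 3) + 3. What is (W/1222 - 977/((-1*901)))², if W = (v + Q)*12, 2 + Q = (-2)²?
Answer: 1470920224225/1212249444484 ≈ 1.2134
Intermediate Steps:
Q = 2 (Q = -2 + (-2)² = -2 + 4 = 2)
v = -¼ (v = -2 + ((1 + 3) + 3)/4 = -2 + (4 + 3)/4 = -2 + (¼)*7 = -2 + 7/4 = -¼ ≈ -0.25000)
W = 21 (W = (-¼ + 2)*12 = (7/4)*12 = 21)
(W/1222 - 977/((-1*901)))² = (21/1222 - 977/((-1*901)))² = (21*(1/1222) - 977/(-901))² = (21/1222 - 977*(-1/901))² = (21/1222 + 977/901)² = (1212815/1101022)² = 1470920224225/1212249444484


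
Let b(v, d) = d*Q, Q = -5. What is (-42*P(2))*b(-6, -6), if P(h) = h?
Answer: -2520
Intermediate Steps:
b(v, d) = -5*d (b(v, d) = d*(-5) = -5*d)
(-42*P(2))*b(-6, -6) = (-42*2)*(-5*(-6)) = -84*30 = -2520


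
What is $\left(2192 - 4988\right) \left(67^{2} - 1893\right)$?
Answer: $-7258416$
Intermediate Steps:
$\left(2192 - 4988\right) \left(67^{2} - 1893\right) = - 2796 \left(4489 - 1893\right) = \left(-2796\right) 2596 = -7258416$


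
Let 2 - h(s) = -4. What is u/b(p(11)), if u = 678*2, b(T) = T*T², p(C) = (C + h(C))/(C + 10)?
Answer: 12557916/4913 ≈ 2556.1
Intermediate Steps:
h(s) = 6 (h(s) = 2 - 1*(-4) = 2 + 4 = 6)
p(C) = (6 + C)/(10 + C) (p(C) = (C + 6)/(C + 10) = (6 + C)/(10 + C))
b(T) = T³
u = 1356
u/b(p(11)) = 1356/(((6 + 11)/(10 + 11))³) = 1356/((17/21)³) = 1356/(4913/9261) = 1356*(9261/4913) = 12557916/4913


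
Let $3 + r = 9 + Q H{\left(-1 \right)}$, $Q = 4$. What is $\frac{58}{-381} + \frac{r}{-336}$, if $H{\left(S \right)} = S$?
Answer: $- \frac{1125}{7112} \approx -0.15818$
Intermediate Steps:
$r = 2$ ($r = -3 + \left(9 + 4 \left(-1\right)\right) = -3 + \left(9 - 4\right) = -3 + 5 = 2$)
$\frac{58}{-381} + \frac{r}{-336} = \frac{58}{-381} + \frac{2}{-336} = 58 \left(- \frac{1}{381}\right) + 2 \left(- \frac{1}{336}\right) = - \frac{58}{381} - \frac{1}{168} = - \frac{1125}{7112}$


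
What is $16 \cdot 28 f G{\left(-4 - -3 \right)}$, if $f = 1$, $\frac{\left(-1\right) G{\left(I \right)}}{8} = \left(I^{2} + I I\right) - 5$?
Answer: $10752$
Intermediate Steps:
$G{\left(I \right)} = 40 - 16 I^{2}$ ($G{\left(I \right)} = - 8 \left(\left(I^{2} + I I\right) - 5\right) = - 8 \left(\left(I^{2} + I^{2}\right) - 5\right) = - 8 \left(2 I^{2} - 5\right) = - 8 \left(-5 + 2 I^{2}\right) = 40 - 16 I^{2}$)
$16 \cdot 28 f G{\left(-4 - -3 \right)} = 16 \cdot 28 \cdot 1 \left(40 - 16 \left(-4 - -3\right)^{2}\right) = 16 \cdot 28 \left(40 - 16 \left(-4 + 3\right)^{2}\right) = 16 \cdot 28 \left(40 - 16 \left(-1\right)^{2}\right) = 16 \cdot 28 \left(40 - 16\right) = 16 \cdot 28 \cdot 24 = 16 \cdot 672 = 10752$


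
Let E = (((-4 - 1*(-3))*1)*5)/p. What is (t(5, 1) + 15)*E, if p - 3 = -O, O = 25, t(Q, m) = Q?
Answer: 50/11 ≈ 4.5455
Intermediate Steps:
p = -22 (p = 3 - 1*25 = 3 - 25 = -22)
E = 5/22 (E = (((-4 - 1*(-3))*1)*5)/(-22) = (((-4 + 3)*1)*5)*(-1/22) = (-1*1*5)*(-1/22) = -1*5*(-1/22) = -5*(-1/22) = 5/22 ≈ 0.22727)
(t(5, 1) + 15)*E = (5 + 15)*(5/22) = 20*(5/22) = 50/11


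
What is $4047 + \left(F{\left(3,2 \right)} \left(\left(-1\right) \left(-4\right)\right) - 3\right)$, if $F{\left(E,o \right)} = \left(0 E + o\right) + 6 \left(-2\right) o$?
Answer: $3956$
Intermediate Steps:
$F{\left(E,o \right)} = - 11 o$ ($F{\left(E,o \right)} = \left(0 + o\right) - 12 o = o - 12 o = - 11 o$)
$4047 + \left(F{\left(3,2 \right)} \left(\left(-1\right) \left(-4\right)\right) - 3\right) = 4047 + \left(\left(-11\right) 2 \left(\left(-1\right) \left(-4\right)\right) - 3\right) = 4047 + \left(\left(-22\right) 4 + \left(-11 + 8\right)\right) = 4047 - 91 = 3956$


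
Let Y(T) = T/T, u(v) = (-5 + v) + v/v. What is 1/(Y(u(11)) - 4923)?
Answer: -1/4922 ≈ -0.00020317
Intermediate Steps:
u(v) = -4 + v (u(v) = (-5 + v) + 1 = -4 + v)
Y(T) = 1
1/(Y(u(11)) - 4923) = 1/(1 - 4923) = 1/(-4922) = -1/4922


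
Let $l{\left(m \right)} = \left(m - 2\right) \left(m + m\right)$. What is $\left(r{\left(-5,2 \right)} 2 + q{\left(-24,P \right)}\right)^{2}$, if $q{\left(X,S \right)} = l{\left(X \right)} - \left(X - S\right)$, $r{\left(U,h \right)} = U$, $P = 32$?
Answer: $1674436$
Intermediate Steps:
$l{\left(m \right)} = 2 m \left(-2 + m\right)$ ($l{\left(m \right)} = \left(-2 + m\right) 2 m = 2 m \left(-2 + m\right)$)
$q{\left(X,S \right)} = S - X + 2 X \left(-2 + X\right)$ ($q{\left(X,S \right)} = 2 X \left(-2 + X\right) - \left(X - S\right) = 2 X \left(-2 + X\right) + \left(S - X\right) = S - X + 2 X \left(-2 + X\right)$)
$\left(r{\left(-5,2 \right)} 2 + q{\left(-24,P \right)}\right)^{2} = \left(\left(-5\right) 2 + \left(32 - -24 + 2 \left(-24\right) \left(-2 - 24\right)\right)\right)^{2} = \left(-10 + \left(32 + 24 + 2 \left(-24\right) \left(-26\right)\right)\right)^{2} = \left(-10 + \left(32 + 24 + 1248\right)\right)^{2} = \left(-10 + 1304\right)^{2} = 1294^{2} = 1674436$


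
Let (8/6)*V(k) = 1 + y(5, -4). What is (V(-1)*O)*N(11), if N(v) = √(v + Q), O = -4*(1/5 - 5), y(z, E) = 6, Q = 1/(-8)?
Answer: 126*√174/5 ≈ 332.41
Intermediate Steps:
Q = -⅛ ≈ -0.12500
V(k) = 21/4 (V(k) = 3*(1 + 6)/4 = (¾)*7 = 21/4)
O = 96/5 (O = -4*(⅕ - 5) = -4*(-24/5) = 96/5 ≈ 19.200)
N(v) = √(-⅛ + v) (N(v) = √(v - ⅛) = √(-⅛ + v))
(V(-1)*O)*N(11) = ((21/4)*(96/5))*(√(-2 + 16*11)/4) = 504*(√(-2 + 176)/4)/5 = 504*(√174/4)/5 = 126*√174/5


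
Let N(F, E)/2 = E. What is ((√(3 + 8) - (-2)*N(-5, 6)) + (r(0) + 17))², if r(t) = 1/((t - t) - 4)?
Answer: 26745/16 + 163*√11/2 ≈ 1941.9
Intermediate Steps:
N(F, E) = 2*E
r(t) = -¼ (r(t) = 1/(0 - 4) = 1/(-4) = -¼)
((√(3 + 8) - (-2)*N(-5, 6)) + (r(0) + 17))² = ((√(3 + 8) - (-2)*2*6) + (-¼ + 17))² = ((√11 - (-2)*12) + 67/4)² = ((√11 - 1*(-24)) + 67/4)² = ((√11 + 24) + 67/4)² = ((24 + √11) + 67/4)² = (163/4 + √11)²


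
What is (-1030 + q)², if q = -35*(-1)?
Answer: 990025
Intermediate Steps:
q = 35
(-1030 + q)² = (-1030 + 35)² = (-995)² = 990025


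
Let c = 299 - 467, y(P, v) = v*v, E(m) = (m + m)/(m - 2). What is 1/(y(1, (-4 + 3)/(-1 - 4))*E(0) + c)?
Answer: -1/168 ≈ -0.0059524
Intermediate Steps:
E(m) = 2*m/(-2 + m) (E(m) = (2*m)/(-2 + m) = 2*m/(-2 + m))
y(P, v) = v²
c = -168
1/(y(1, (-4 + 3)/(-1 - 4))*E(0) + c) = 1/(((-4 + 3)/(-1 - 4))²*(2*0/(-2 + 0)) - 168) = 1/((-1/(-5))²*(2*0/(-2)) - 168) = 1/((-1*(-⅕))²*(2*0*(-½)) - 168) = 1/((⅕)²*0 - 168) = 1/((1/25)*0 - 168) = 1/(0 - 168) = 1/(-168) = -1/168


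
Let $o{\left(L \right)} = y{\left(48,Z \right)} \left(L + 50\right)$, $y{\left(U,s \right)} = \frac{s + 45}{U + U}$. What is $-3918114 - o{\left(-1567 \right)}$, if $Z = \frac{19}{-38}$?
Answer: $- \frac{752142875}{192} \approx -3.9174 \cdot 10^{6}$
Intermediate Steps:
$Z = - \frac{1}{2}$ ($Z = 19 \left(- \frac{1}{38}\right) = - \frac{1}{2} \approx -0.5$)
$y{\left(U,s \right)} = \frac{45 + s}{2 U}$
$o{\left(L \right)} = \frac{2225}{96} + \frac{89 L}{192}$ ($o{\left(L \right)} = \frac{45 - \frac{1}{2}}{2 \cdot 48} \left(L + 50\right) = \frac{1}{2} \cdot \frac{1}{48} \cdot \frac{89}{2} \left(50 + L\right) = \frac{89 \left(50 + L\right)}{192} = \frac{2225}{96} + \frac{89 L}{192}$)
$-3918114 - o{\left(-1567 \right)} = -3918114 - \left(\frac{2225}{96} + \frac{89}{192} \left(-1567\right)\right) = -3918114 - \left(\frac{2225}{96} - \frac{139463}{192}\right) = -3918114 - - \frac{135013}{192} = -3918114 + \frac{135013}{192} = - \frac{752142875}{192}$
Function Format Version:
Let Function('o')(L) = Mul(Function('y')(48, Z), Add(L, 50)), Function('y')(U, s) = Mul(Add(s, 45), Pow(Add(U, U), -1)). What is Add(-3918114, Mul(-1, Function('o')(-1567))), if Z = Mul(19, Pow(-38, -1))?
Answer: Rational(-752142875, 192) ≈ -3.9174e+6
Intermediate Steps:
Z = Rational(-1, 2) (Z = Mul(19, Rational(-1, 38)) = Rational(-1, 2) ≈ -0.50000)
Function('y')(U, s) = Mul(Rational(1, 2), Pow(U, -1), Add(45, s)) (Function('y')(U, s) = Mul(Add(45, s), Pow(Mul(2, U), -1)) = Mul(Add(45, s), Mul(Rational(1, 2), Pow(U, -1))) = Mul(Rational(1, 2), Pow(U, -1), Add(45, s)))
Function('o')(L) = Add(Rational(2225, 96), Mul(Rational(89, 192), L)) (Function('o')(L) = Mul(Mul(Rational(1, 2), Pow(48, -1), Add(45, Rational(-1, 2))), Add(L, 50)) = Mul(Mul(Rational(1, 2), Rational(1, 48), Rational(89, 2)), Add(50, L)) = Mul(Rational(89, 192), Add(50, L)) = Add(Rational(2225, 96), Mul(Rational(89, 192), L)))
Add(-3918114, Mul(-1, Function('o')(-1567))) = Add(-3918114, Mul(-1, Add(Rational(2225, 96), Mul(Rational(89, 192), -1567)))) = Add(-3918114, Mul(-1, Add(Rational(2225, 96), Rational(-139463, 192)))) = Add(-3918114, Mul(-1, Rational(-135013, 192))) = Add(-3918114, Rational(135013, 192)) = Rational(-752142875, 192)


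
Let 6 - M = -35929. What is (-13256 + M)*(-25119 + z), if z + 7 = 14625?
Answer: -238152179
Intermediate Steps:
z = 14618 (z = -7 + 14625 = 14618)
M = 35935 (M = 6 - 1*(-35929) = 6 + 35929 = 35935)
(-13256 + M)*(-25119 + z) = (-13256 + 35935)*(-25119 + 14618) = 22679*(-10501) = -238152179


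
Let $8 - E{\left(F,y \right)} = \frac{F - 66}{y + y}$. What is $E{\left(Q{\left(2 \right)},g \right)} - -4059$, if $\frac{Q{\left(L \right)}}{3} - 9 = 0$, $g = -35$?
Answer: $\frac{284651}{70} \approx 4066.4$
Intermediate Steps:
$Q{\left(L \right)} = 27$ ($Q{\left(L \right)} = 27 + 3 \cdot 0 = 27 + 0 = 27$)
$E{\left(F,y \right)} = 8 - \frac{-66 + F}{2 y}$ ($E{\left(F,y \right)} = 8 - \frac{F - 66}{y + y} = 8 - \frac{-66 + F}{2 y}$)
$E{\left(Q{\left(2 \right)},g \right)} - -4059 = \frac{66 - 27 + 16 \left(-35\right)}{2 \left(-35\right)} - -4059 = \frac{1}{2} \left(- \frac{1}{35}\right) \left(66 - 27 - 560\right) + 4059 = \frac{1}{2} \left(- \frac{1}{35}\right) \left(-521\right) + 4059 = \frac{521}{70} + 4059 = \frac{284651}{70}$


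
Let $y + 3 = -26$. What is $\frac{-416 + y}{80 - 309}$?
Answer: $\frac{445}{229} \approx 1.9432$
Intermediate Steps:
$y = -29$ ($y = -3 - 26 = -29$)
$\frac{-416 + y}{80 - 309} = \frac{-416 - 29}{80 - 309} = - \frac{445}{-229} = \left(-445\right) \left(- \frac{1}{229}\right) = \frac{445}{229}$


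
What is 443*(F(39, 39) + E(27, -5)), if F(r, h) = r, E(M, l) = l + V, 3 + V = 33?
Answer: 28352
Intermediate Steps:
V = 30 (V = -3 + 33 = 30)
E(M, l) = 30 + l (E(M, l) = l + 30 = 30 + l)
443*(F(39, 39) + E(27, -5)) = 443*(39 + (30 - 5)) = 443*(39 + 25) = 443*64 = 28352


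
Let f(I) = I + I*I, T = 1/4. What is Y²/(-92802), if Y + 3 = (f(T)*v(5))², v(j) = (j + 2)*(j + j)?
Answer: -926167489/380116992 ≈ -2.4365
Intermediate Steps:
T = ¼ ≈ 0.25000
v(j) = 2*j*(2 + j) (v(j) = (2 + j)*(2*j) = 2*j*(2 + j))
f(I) = I + I²
Y = 30433/64 (Y = -3 + (((1 + ¼)/4)*(2*5*(2 + 5)))² = -3 + (((¼)*(5/4))*(2*5*7))² = -3 + ((5/16)*70)² = -3 + (175/8)² = -3 + 30625/64 = 30433/64 ≈ 475.52)
Y²/(-92802) = (30433/64)²/(-92802) = (926167489/4096)*(-1/92802) = -926167489/380116992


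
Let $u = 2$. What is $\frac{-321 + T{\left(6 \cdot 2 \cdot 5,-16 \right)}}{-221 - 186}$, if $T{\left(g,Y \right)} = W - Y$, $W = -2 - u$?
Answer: $\frac{309}{407} \approx 0.75921$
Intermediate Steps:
$W = -4$ ($W = -2 - 2 = -4$)
$T{\left(g,Y \right)} = -4 - Y$
$\frac{-321 + T{\left(6 \cdot 2 \cdot 5,-16 \right)}}{-221 - 186} = \frac{-321 - -12}{-221 - 186} = \frac{-321 + \left(-4 + 16\right)}{-407} = \left(-321 + 12\right) \left(- \frac{1}{407}\right) = \left(-309\right) \left(- \frac{1}{407}\right) = \frac{309}{407}$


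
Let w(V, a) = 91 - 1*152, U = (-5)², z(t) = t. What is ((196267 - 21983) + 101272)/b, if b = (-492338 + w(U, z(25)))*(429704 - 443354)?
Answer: 45926/1120207725 ≈ 4.0998e-5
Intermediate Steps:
U = 25
w(V, a) = -61 (w(V, a) = 91 - 152 = -61)
b = 6721246350 (b = (-492338 - 61)*(429704 - 443354) = -492399*(-13650) = 6721246350)
((196267 - 21983) + 101272)/b = ((196267 - 21983) + 101272)/6721246350 = (174284 + 101272)*(1/6721246350) = 275556*(1/6721246350) = 45926/1120207725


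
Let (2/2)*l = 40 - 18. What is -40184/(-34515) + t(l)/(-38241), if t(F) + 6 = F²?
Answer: 168908686/146654235 ≈ 1.1517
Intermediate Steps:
l = 22 (l = 40 - 18 = 22)
t(F) = -6 + F²
-40184/(-34515) + t(l)/(-38241) = -40184/(-34515) + (-6 + 22²)/(-38241) = -40184*(-1/34515) + (-6 + 484)*(-1/38241) = 40184/34515 + 478*(-1/38241) = 40184/34515 - 478/38241 = 168908686/146654235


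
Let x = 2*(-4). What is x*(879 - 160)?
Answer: -5752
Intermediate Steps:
x = -8
x*(879 - 160) = -8*(879 - 160) = -8*719 = -5752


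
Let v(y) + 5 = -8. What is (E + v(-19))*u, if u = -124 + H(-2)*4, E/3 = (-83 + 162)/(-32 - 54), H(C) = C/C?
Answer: 81300/43 ≈ 1890.7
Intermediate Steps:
H(C) = 1
v(y) = -13 (v(y) = -5 - 8 = -13)
E = -237/86 (E = 3*((-83 + 162)/(-32 - 54)) = 3*(79/(-86)) = 3*(79*(-1/86)) = 3*(-79/86) = -237/86 ≈ -2.7558)
u = -120 (u = -124 + 1*4 = -124 + 4 = -120)
(E + v(-19))*u = (-237/86 - 13)*(-120) = -1355/86*(-120) = 81300/43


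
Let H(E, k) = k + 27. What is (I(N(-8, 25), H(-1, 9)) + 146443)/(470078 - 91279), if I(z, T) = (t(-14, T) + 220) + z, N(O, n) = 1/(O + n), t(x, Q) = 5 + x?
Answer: 2493119/6439583 ≈ 0.38716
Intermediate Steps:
H(E, k) = 27 + k
I(z, T) = 211 + z (I(z, T) = ((5 - 14) + 220) + z = (-9 + 220) + z = 211 + z)
(I(N(-8, 25), H(-1, 9)) + 146443)/(470078 - 91279) = ((211 + 1/(-8 + 25)) + 146443)/(470078 - 91279) = ((211 + 1/17) + 146443)/378799 = ((211 + 1/17) + 146443)*(1/378799) = (3588/17 + 146443)*(1/378799) = (2493119/17)*(1/378799) = 2493119/6439583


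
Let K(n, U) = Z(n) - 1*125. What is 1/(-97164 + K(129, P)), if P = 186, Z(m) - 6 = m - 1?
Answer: -1/97155 ≈ -1.0293e-5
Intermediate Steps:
Z(m) = 5 + m (Z(m) = 6 + (m - 1) = 6 + (-1 + m) = 5 + m)
K(n, U) = -120 + n (K(n, U) = (5 + n) - 1*125 = (5 + n) - 125 = -120 + n)
1/(-97164 + K(129, P)) = 1/(-97164 + (-120 + 129)) = 1/(-97164 + 9) = 1/(-97155) = -1/97155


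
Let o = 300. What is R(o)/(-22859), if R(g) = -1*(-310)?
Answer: -310/22859 ≈ -0.013561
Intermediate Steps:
R(g) = 310
R(o)/(-22859) = 310/(-22859) = 310*(-1/22859) = -310/22859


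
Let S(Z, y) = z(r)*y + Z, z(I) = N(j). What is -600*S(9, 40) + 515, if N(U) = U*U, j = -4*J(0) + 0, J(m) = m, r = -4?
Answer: -4885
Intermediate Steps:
j = 0 (j = -4*0 + 0 = 0 + 0 = 0)
N(U) = U²
z(I) = 0 (z(I) = 0² = 0)
S(Z, y) = Z (S(Z, y) = 0*y + Z = 0 + Z = Z)
-600*S(9, 40) + 515 = -600*9 + 515 = -5400 + 515 = -4885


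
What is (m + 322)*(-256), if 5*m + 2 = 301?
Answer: -488704/5 ≈ -97741.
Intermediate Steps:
m = 299/5 (m = -⅖ + (⅕)*301 = -⅖ + 301/5 = 299/5 ≈ 59.800)
(m + 322)*(-256) = (299/5 + 322)*(-256) = (1909/5)*(-256) = -488704/5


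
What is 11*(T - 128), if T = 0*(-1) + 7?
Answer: -1331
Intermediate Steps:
T = 7 (T = 0 + 7 = 7)
11*(T - 128) = 11*(7 - 128) = 11*(-121) = -1331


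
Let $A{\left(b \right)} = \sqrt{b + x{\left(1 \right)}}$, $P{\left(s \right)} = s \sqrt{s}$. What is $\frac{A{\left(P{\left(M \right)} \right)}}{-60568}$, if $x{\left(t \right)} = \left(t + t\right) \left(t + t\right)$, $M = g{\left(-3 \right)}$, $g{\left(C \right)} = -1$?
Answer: $- \frac{\sqrt{4 - i}}{60568} \approx -3.3274 \cdot 10^{-5} + 4.0962 \cdot 10^{-6} i$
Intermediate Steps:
$M = -1$
$x{\left(t \right)} = 4 t^{2}$ ($x{\left(t \right)} = 2 t 2 t = 4 t^{2}$)
$P{\left(s \right)} = s^{\frac{3}{2}}$
$A{\left(b \right)} = \sqrt{4 + b}$ ($A{\left(b \right)} = \sqrt{b + 4 \cdot 1^{2}} = \sqrt{b + 4 \cdot 1} = \sqrt{b + 4} = \sqrt{4 + b}$)
$\frac{A{\left(P{\left(M \right)} \right)}}{-60568} = \frac{\sqrt{4 + \left(-1\right)^{\frac{3}{2}}}}{-60568} = \sqrt{4 - i} \left(- \frac{1}{60568}\right) = - \frac{\sqrt{4 - i}}{60568}$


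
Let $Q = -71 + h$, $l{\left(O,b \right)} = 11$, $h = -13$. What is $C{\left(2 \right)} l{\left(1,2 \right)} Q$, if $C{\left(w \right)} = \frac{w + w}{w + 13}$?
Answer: $- \frac{1232}{5} \approx -246.4$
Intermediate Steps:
$C{\left(w \right)} = \frac{2 w}{13 + w}$
$Q = -84$ ($Q = -71 - 13 = -84$)
$C{\left(2 \right)} l{\left(1,2 \right)} Q = 2 \cdot 2 \frac{1}{13 + 2} \cdot 11 \left(-84\right) = 2 \cdot 2 \cdot \frac{1}{15} \cdot 11 \left(-84\right) = \frac{4}{15} \cdot 11 \left(-84\right) = \frac{44}{15} \left(-84\right) = - \frac{1232}{5}$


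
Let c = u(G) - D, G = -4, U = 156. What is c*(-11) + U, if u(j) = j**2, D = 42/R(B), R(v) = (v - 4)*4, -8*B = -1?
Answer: -1544/31 ≈ -49.806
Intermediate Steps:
B = 1/8 (B = -1/8*(-1) = 1/8 ≈ 0.12500)
R(v) = -16 + 4*v (R(v) = (-4 + v)*4 = -16 + 4*v)
D = -84/31 (D = 42/(-16 + 4*(1/8)) = 42/(-16 + 1/2) = 42/(-31/2) = 42*(-2/31) = -84/31 ≈ -2.7097)
c = 580/31 (c = (-4)**2 - 1*(-84/31) = 16 + 84/31 = 580/31 ≈ 18.710)
c*(-11) + U = (580/31)*(-11) + 156 = -6380/31 + 156 = -1544/31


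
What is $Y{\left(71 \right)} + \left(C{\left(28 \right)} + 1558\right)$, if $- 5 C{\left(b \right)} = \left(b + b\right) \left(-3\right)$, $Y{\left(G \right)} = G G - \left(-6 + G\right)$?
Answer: $\frac{32838}{5} \approx 6567.6$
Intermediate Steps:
$Y{\left(G \right)} = 6 + G^{2} - G$ ($Y{\left(G \right)} = G^{2} - \left(-6 + G\right) = 6 + G^{2} - G$)
$C{\left(b \right)} = \frac{6 b}{5}$ ($C{\left(b \right)} = - \frac{\left(b + b\right) \left(-3\right)}{5} = - \frac{2 b \left(-3\right)}{5} = - \frac{\left(-6\right) b}{5} = \frac{6 b}{5}$)
$Y{\left(71 \right)} + \left(C{\left(28 \right)} + 1558\right) = \left(6 + 71^{2} - 71\right) + \left(\frac{6}{5} \cdot 28 + 1558\right) = \left(6 + 5041 - 71\right) + \left(\frac{168}{5} + 1558\right) = 4976 + \frac{7958}{5} = \frac{32838}{5}$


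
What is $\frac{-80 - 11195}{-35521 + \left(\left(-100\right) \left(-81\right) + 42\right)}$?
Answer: $\frac{1025}{2489} \approx 0.41181$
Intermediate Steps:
$\frac{-80 - 11195}{-35521 + \left(\left(-100\right) \left(-81\right) + 42\right)} = - \frac{11275}{-35521 + \left(8100 + 42\right)} = - \frac{11275}{-35521 + 8142} = - \frac{11275}{-27379} = \left(-11275\right) \left(- \frac{1}{27379}\right) = \frac{1025}{2489}$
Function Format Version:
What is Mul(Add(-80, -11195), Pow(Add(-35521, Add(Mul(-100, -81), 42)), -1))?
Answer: Rational(1025, 2489) ≈ 0.41181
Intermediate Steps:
Mul(Add(-80, -11195), Pow(Add(-35521, Add(Mul(-100, -81), 42)), -1)) = Mul(-11275, Pow(Add(-35521, Add(8100, 42)), -1)) = Mul(-11275, Pow(Add(-35521, 8142), -1)) = Mul(-11275, Pow(-27379, -1)) = Mul(-11275, Rational(-1, 27379)) = Rational(1025, 2489)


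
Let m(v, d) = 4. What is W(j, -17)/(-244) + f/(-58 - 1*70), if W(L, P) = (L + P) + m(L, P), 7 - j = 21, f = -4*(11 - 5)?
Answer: 291/976 ≈ 0.29816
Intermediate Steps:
f = -24 (f = -4*6 = -24)
j = -14 (j = 7 - 1*21 = 7 - 21 = -14)
W(L, P) = 4 + L + P (W(L, P) = (L + P) + 4 = 4 + L + P)
W(j, -17)/(-244) + f/(-58 - 1*70) = (4 - 14 - 17)/(-244) - 24/(-58 - 1*70) = -27*(-1/244) - 24/(-58 - 70) = 27/244 - 24/(-128) = 27/244 - 24*(-1/128) = 27/244 + 3/16 = 291/976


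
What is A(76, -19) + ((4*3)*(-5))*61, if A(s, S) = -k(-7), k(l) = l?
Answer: -3653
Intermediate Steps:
A(s, S) = 7 (A(s, S) = -1*(-7) = 7)
A(76, -19) + ((4*3)*(-5))*61 = 7 + ((4*3)*(-5))*61 = 7 + (12*(-5))*61 = 7 - 60*61 = 7 - 3660 = -3653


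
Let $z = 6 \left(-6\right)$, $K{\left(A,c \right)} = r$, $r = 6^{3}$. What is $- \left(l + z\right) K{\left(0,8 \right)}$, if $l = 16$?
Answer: $4320$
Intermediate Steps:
$r = 216$
$K{\left(A,c \right)} = 216$
$z = -36$
$- \left(l + z\right) K{\left(0,8 \right)} = - \left(16 - 36\right) 216 = - \left(-20\right) 216 = \left(-1\right) \left(-4320\right) = 4320$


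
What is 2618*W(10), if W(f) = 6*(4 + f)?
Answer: 219912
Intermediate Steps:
W(f) = 24 + 6*f
2618*W(10) = 2618*(24 + 6*10) = 2618*(24 + 60) = 2618*84 = 219912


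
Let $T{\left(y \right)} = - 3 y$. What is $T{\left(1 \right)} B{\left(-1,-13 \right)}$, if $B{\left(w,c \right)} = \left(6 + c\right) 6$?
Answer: $126$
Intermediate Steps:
$B{\left(w,c \right)} = 36 + 6 c$
$T{\left(1 \right)} B{\left(-1,-13 \right)} = \left(-3\right) 1 \left(36 + 6 \left(-13\right)\right) = - 3 \left(36 - 78\right) = \left(-3\right) \left(-42\right) = 126$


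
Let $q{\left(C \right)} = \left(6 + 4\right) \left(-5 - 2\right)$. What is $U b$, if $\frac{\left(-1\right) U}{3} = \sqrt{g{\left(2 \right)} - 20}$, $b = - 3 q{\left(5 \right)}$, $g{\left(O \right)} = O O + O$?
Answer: $- 630 i \sqrt{14} \approx - 2357.2 i$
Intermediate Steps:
$q{\left(C \right)} = -70$ ($q{\left(C \right)} = 10 \left(-7\right) = -70$)
$g{\left(O \right)} = O + O^{2}$ ($g{\left(O \right)} = O^{2} + O = O + O^{2}$)
$b = 210$ ($b = \left(-3\right) \left(-70\right) = 210$)
$U = - 3 i \sqrt{14}$ ($U = - 3 \sqrt{2 \left(1 + 2\right) - 20} = - 3 \sqrt{2 \cdot 3 - 20} = - 3 \sqrt{6 - 20} = - 3 \sqrt{-14} = - 3 i \sqrt{14} \approx - 11.225 i$)
$U b = - 3 i \sqrt{14} \cdot 210 = - 630 i \sqrt{14}$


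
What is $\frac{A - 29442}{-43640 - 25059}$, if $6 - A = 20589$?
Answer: $\frac{50025}{68699} \approx 0.72818$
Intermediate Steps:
$A = -20583$ ($A = 6 - 20589 = -20583$)
$\frac{A - 29442}{-43640 - 25059} = \frac{-20583 - 29442}{-43640 - 25059} = - \frac{50025}{-68699} = \left(-50025\right) \left(- \frac{1}{68699}\right) = \frac{50025}{68699}$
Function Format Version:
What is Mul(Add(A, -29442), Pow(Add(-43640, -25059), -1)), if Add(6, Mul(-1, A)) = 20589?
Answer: Rational(50025, 68699) ≈ 0.72818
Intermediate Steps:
A = -20583 (A = Add(6, Mul(-1, 20589)) = Add(6, -20589) = -20583)
Mul(Add(A, -29442), Pow(Add(-43640, -25059), -1)) = Mul(Add(-20583, -29442), Pow(Add(-43640, -25059), -1)) = Mul(-50025, Pow(-68699, -1)) = Mul(-50025, Rational(-1, 68699)) = Rational(50025, 68699)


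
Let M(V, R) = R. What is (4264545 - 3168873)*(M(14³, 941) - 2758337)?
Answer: -3021201590112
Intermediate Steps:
(4264545 - 3168873)*(M(14³, 941) - 2758337) = (4264545 - 3168873)*(941 - 2758337) = 1095672*(-2757396) = -3021201590112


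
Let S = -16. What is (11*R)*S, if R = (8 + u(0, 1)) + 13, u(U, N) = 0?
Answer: -3696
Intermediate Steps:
R = 21 (R = (8 + 0) + 13 = 8 + 13 = 21)
(11*R)*S = (11*21)*(-16) = 231*(-16) = -3696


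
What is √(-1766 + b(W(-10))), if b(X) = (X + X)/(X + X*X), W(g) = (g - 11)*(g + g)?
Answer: 2*I*√78251691/421 ≈ 42.024*I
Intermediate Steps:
W(g) = 2*g*(-11 + g) (W(g) = (-11 + g)*(2*g) = 2*g*(-11 + g))
b(X) = 2*X/(X + X²) (b(X) = (2*X)/(X + X²) = 2*X/(X + X²))
√(-1766 + b(W(-10))) = √(-1766 + 2/(1 + 2*(-10)*(-11 - 10))) = √(-1766 + 2/(1 + 2*(-10)*(-21))) = √(-1766 + 2/(1 + 420)) = √(-1766 + 2/421) = √(-743484/421) = 2*I*√78251691/421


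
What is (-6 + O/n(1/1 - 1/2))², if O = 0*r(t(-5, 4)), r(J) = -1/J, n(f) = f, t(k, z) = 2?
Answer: 36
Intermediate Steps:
O = 0 (O = 0*(-1/2) = 0*(-1*½) = 0*(-½) = 0)
(-6 + O/n(1/1 - 1/2))² = (-6 + 0/(1/1 - 1/2))² = (-6 + 0/(1*1 - 1*½))² = (-6 + 0/(1 - ½))² = (-6 + 0/(½))² = (-6 + 0*2)² = (-6 + 0)² = (-6)² = 36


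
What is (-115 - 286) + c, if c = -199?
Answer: -600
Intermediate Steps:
(-115 - 286) + c = (-115 - 286) - 199 = -401 - 199 = -600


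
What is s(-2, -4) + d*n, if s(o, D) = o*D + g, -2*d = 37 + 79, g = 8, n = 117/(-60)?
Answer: 1291/10 ≈ 129.10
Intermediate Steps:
n = -39/20 (n = 117*(-1/60) = -39/20 ≈ -1.9500)
d = -58 (d = -(37 + 79)/2 = -1/2*116 = -58)
s(o, D) = 8 + D*o (s(o, D) = o*D + 8 = D*o + 8 = 8 + D*o)
s(-2, -4) + d*n = (8 - 4*(-2)) - 58*(-39/20) = (8 + 8) + 1131/10 = 16 + 1131/10 = 1291/10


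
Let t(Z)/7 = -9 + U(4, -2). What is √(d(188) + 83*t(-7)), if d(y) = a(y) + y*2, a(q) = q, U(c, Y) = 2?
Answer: I*√3503 ≈ 59.186*I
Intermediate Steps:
t(Z) = -49 (t(Z) = 7*(-9 + 2) = 7*(-7) = -49)
d(y) = 3*y (d(y) = y + y*2 = y + 2*y = 3*y)
√(d(188) + 83*t(-7)) = √(3*188 + 83*(-49)) = √(564 - 4067) = √(-3503) = I*√3503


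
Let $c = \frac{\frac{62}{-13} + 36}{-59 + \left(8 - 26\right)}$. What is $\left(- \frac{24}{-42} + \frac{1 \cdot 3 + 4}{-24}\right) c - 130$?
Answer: $- \frac{1562923}{12012} \approx -130.11$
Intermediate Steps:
$c = - \frac{58}{143}$ ($c = \frac{62 \left(- \frac{1}{13}\right) + 36}{-59 + \left(8 - 26\right)} = \frac{- \frac{62}{13} + 36}{-59 - 18} = \frac{406}{13 \left(-77\right)} = \frac{406}{13} \left(- \frac{1}{77}\right) = - \frac{58}{143} \approx -0.40559$)
$\left(- \frac{24}{-42} + \frac{1 \cdot 3 + 4}{-24}\right) c - 130 = \left(- \frac{24}{-42} + \frac{1 \cdot 3 + 4}{-24}\right) \left(- \frac{58}{143}\right) - 130 = \left(\left(-24\right) \left(- \frac{1}{42}\right) + \left(3 + 4\right) \left(- \frac{1}{24}\right)\right) \left(- \frac{58}{143}\right) - 130 = \left(\frac{4}{7} + 7 \left(- \frac{1}{24}\right)\right) \left(- \frac{58}{143}\right) - 130 = \left(\frac{4}{7} - \frac{7}{24}\right) \left(- \frac{58}{143}\right) - 130 = \frac{47}{168} \left(- \frac{58}{143}\right) - 130 = - \frac{1363}{12012} - 130 = - \frac{1562923}{12012}$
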